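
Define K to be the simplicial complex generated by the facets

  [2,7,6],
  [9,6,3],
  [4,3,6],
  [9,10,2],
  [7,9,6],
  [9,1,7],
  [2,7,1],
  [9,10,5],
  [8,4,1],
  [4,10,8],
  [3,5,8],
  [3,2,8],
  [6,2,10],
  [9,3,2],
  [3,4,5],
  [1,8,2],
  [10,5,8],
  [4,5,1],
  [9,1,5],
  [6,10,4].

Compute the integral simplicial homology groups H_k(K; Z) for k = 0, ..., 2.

Fix the vertex order 1 < 2 < 3 < 4 < 5 < 6 < 7 < 8 < 9 < 10 and write every simplex with vertices in increasing order. Then dim K = 2 and the simplices of K are:

  0-simplices (10): [1], [2], [3], [4], [5], [6], [7], [8], [9], [10]
  1-simplices (30): (30 of them)
  2-simplices (20): (20 of them)

so the chain groups are C_0 ≅ Z^10, C_1 ≅ Z^30, C_2 ≅ Z^20.

The boundary map ∂_1: C_1 → C_0 sends each edge [p,q] (with p < q) to q − p.
The 10×30 boundary matrix has rank 9 and Smith normal form diag(1,1,1,1,1,1,1,1,1).

Boundary ∂_2: C_2 → C_1 maps a triangle to the signed sum of its edges. For instance
  ∂[3,4,5] = [4,5] − [3,5] + [3,4],
  ∂[2,3,9] = [3,9] − [2,9] + [2,3].
The 30×20 boundary matrix has rank 20 and Smith normal form diag(1,1,1,1,1,1,1,1,1,1,1,1,1,1,1,1,1,1,1,2).

Now H_k = ker ∂_k / im ∂_{k+1}, so:

  H_0: rank C_0 − rank ∂_1 = 10 − 9 = 1, and the invariant factors of ∂_1 are all 1, so H_0 = Z.
  H_1: rank ker ∂_1 − rank ∂_2 = (30 − 9) − 20 = 1, and ∂_2 has invariant factor 2 > 1, so H_1 = Z ⊕ Z/2.
  H_2: rank ker ∂_2 − rank ∂_3 = (20 − 20) − 0 = 0, and there is no ∂_3, so H_2 = 0.

As a check, the Euler characteristic is 10 − 30 + 20 = 0, which agrees with 1 − 1 + 0 = 0.

H_0 = Z,  H_1 = Z ⊕ Z/2,  H_2 = 0.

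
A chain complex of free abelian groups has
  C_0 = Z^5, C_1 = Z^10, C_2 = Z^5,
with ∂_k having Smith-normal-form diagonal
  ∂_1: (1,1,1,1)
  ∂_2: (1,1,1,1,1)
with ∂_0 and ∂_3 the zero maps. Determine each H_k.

H_0: b_0 = 5 − 0 − 4 = 1; torsion from ∂_1 factors > 1: none. So H_0 = Z.
H_1: b_1 = 10 − 4 − 5 = 1; torsion from ∂_2 factors > 1: none. So H_1 = Z.
H_2: b_2 = 5 − 5 − 0 = 0; torsion from ∂_3 factors > 1: none. So H_2 = 0.

H_0 = Z,  H_1 = Z,  H_2 = 0.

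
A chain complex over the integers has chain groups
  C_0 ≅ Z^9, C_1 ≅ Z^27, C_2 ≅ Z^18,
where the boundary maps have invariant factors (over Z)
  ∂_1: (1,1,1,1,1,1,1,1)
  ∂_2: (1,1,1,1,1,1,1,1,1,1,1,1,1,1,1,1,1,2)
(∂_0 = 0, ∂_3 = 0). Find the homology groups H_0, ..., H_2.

H_0 = Z,  H_1 = Z × Z/2,  H_2 = 0.

H_0: b_0 = 9 − 0 − 8 = 1; torsion from ∂_1 factors > 1: none. So H_0 = Z.
H_1: b_1 = 27 − 8 − 18 = 1; torsion from ∂_2 factors > 1: [2]. So H_1 = Z × Z/2.
H_2: b_2 = 18 − 18 − 0 = 0; torsion from ∂_3 factors > 1: none. So H_2 = 0.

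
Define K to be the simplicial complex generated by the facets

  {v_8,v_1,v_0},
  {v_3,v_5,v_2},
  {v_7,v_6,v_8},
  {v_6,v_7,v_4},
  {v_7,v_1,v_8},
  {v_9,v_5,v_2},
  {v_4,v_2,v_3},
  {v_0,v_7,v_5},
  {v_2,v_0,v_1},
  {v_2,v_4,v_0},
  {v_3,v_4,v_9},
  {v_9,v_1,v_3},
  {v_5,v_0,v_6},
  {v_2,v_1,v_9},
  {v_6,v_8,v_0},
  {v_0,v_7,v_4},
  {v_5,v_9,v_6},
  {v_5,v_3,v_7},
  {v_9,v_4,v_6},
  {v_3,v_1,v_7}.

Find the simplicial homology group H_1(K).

H_1 = Z ⊕ Z/2.

Fix the vertex order v_0 < v_1 < v_2 < v_3 < v_4 < v_5 < v_6 < v_7 < v_8 < v_9 and write every simplex with vertices in increasing order. Then dim K = 2 and the simplices of K are:

  0-simplices (10): [v_0], [v_1], [v_2], [v_3], [v_4], [v_5], [v_6], [v_7], [v_8], [v_9]
  1-simplices (30): (30 of them)
  2-simplices (20): (20 of them)

so the chain groups are C_0 ≅ Z^10, C_1 ≅ Z^30, C_2 ≅ Z^20.

The boundary map ∂_1: C_1 → C_0 sends each edge [p,q] (with p < q) to q − p.
The resulting 10×30 matrix has rank 9, and its Smith normal form has invariant factors (1,1,1,1,1,1,1,1,1).

The boundary map ∂_2: C_2 → C_1 sends each 2-simplex [p,q,r] to [q,r] − [p,r] + [p,q]. For instance
  ∂[v_0,v_1,v_2] = [v_1,v_2] − [v_0,v_2] + [v_0,v_1],
  ∂[v_5,v_6,v_9] = [v_6,v_9] − [v_5,v_9] + [v_5,v_6].
The resulting 30×20 matrix has rank 20, and its Smith normal form has invariant factors (1,1,1,1,1,1,1,1,1,1,1,1,1,1,1,1,1,1,1,2).

Computing H_k = (kernel of ∂_k) / (image of ∂_{k+1}):

  H_1: rank ker ∂_1 − rank ∂_2 = (30 − 9) − 20 = 1, and ∂_2 has invariant factor 2 > 1, so H_1 ≅ Z ⊕ Z/2.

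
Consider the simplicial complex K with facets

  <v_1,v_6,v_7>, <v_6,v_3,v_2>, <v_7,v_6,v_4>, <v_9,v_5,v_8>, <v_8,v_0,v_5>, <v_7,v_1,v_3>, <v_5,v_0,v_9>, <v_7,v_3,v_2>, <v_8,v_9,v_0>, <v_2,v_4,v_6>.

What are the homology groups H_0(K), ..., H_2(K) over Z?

H_0 = Z^2,  H_1 = Z,  H_2 = Z.

K has 10 vertices, 18 edges, 10 triangles.
rank ∂_0 = 0, rank ∂_1 = 8 ⇒ b_0 = 10 − 0 − 8 = 2; all invariant factors of ∂_1 are 1 so no torsion. So H_0 ≅ Z^2.
rank ∂_1 = 8, rank ∂_2 = 9 ⇒ b_1 = 18 − 8 − 9 = 1; all invariant factors of ∂_2 are 1 so no torsion. So H_1 ≅ Z.
rank ∂_2 = 9, rank ∂_3 = 0 ⇒ b_2 = 10 − 9 − 0 = 1. So H_2 ≅ Z.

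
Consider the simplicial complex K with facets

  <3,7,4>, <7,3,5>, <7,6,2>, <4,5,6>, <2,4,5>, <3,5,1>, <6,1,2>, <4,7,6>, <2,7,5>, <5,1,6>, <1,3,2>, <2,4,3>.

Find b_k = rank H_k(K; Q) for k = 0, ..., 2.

b_0 = 1, b_1 = 0, b_2 = 0.

Take the total order 1 < 2 < 3 < 4 < 5 < 6 < 7 on the vertex set. Then K (dimension 2) consists of the simplices:

  0-simplices (7): [1], [2], [3], [4], [5], [6], [7]
  1-simplices (18): [1,2], [1,3], [1,5], [1,6], [2,3], [2,4], [2,5], [2,6], [2,7], [3,4], [3,5], [3,7], [4,5], [4,6], [4,7], [5,6], [5,7], [6,7]
  2-simplices (12): [1,2,3], [1,2,6], [1,3,5], [1,5,6], [2,3,4], [2,4,5], [2,5,7], [2,6,7], [3,4,7], [3,5,7], [4,5,6], [4,6,7]

so the chain groups are C_0 ≅ Z^7, C_1 ≅ Z^18, C_2 ≅ Z^12.

Boundary ∂_1: C_1 → C_0 maps an edge to its endpoints' difference, ∂[p,q] = q − p. For instance
  ∂[3,7] = [7] − [3].
This gives a 7×18 integer matrix of rank 6; reducing to Smith normal form yields diagonal entries (1,1,1,1,1,1).

∂_2: C_2 → C_1 acts by ∂[p,q,r] = [q,r] − [p,r] + [p,q]. For instance
  ∂[1,2,6] = [2,6] − [1,6] + [1,2],
  ∂[2,4,5] = [4,5] − [2,5] + [2,4].
The 18×12 boundary matrix has rank 12 and Smith normal form diag(1,1,1,1,1,1,1,1,1,1,1,2).

Reading off H_k = ker ∂_k / im ∂_{k+1}:

  H_0: rank C_0 − rank ∂_1 = 7 − 6 = 1, and the invariant factors of ∂_1 are all 1, so H_0 = Z.
  H_1: rank ker ∂_1 − rank ∂_2 = (18 − 6) − 12 = 0, and ∂_2 has invariant factor 2 > 1, so H_1 = Z/2.
  H_2: rank ker ∂_2 − rank ∂_3 = (12 − 12) − 0 = 0, and there is no ∂_3, so H_2 = 0.

As a check, the Euler characteristic is 7 − 18 + 12 = 1, which agrees with 1 − 0 + 0 = 1.

Hence the Betti numbers are b_0 = 1, b_1 = 0, b_2 = 0.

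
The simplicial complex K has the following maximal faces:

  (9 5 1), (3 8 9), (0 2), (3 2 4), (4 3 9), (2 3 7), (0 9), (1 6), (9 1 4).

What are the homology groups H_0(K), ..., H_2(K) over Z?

Fix the vertex order 0 < 1 < 2 < 3 < 4 < 5 < 6 < 7 < 8 < 9 and write every simplex with vertices in increasing order. Then dim K = 2 and the simplices of K are:

  0-simplices (10): [0], [1], [2], [3], [4], [5], [6], [7], [8], [9]
  1-simplices (16): [0,2], [0,9], [1,4], [1,5], [1,6], [1,9], [2,3], [2,4], [2,7], [3,4], [3,7], [3,8], [3,9], [4,9], [5,9], [8,9]
  2-simplices (6): [1,4,9], [1,5,9], [2,3,4], [2,3,7], [3,4,9], [3,8,9]

giving chain groups C_0 ≅ Z^10, C_1 ≅ Z^16, C_2 ≅ Z^6.

Boundary ∂_1: C_1 → C_0 is given by ∂[p,q] = [q] − [p]. For instance
  ∂[2,4] = [4] − [2].
The resulting 10×16 matrix has rank 9, and its Smith normal form has invariant factors (1,1,1,1,1,1,1,1,1).

∂_2: C_2 → C_1 acts by ∂[p,q,r] = [q,r] − [p,r] + [p,q]. For instance
  ∂[1,4,9] = [4,9] − [1,9] + [1,4],
  ∂[3,4,9] = [4,9] − [3,9] + [3,4].
As a 16×6 matrix over Z this has rank 6, with invariant factors (1,1,1,1,1,1).

Reading off H_k = ker ∂_k / im ∂_{k+1}:

  H_0: rank C_0 − rank ∂_1 = 10 − 9 = 1, and the invariant factors of ∂_1 are all 1, so H_0 = Z.
  H_1: rank ker ∂_1 − rank ∂_2 = (16 − 9) − 6 = 1, and the invariant factors of ∂_2 are all 1, so H_1 = Z.
  H_2: rank ker ∂_2 − rank ∂_3 = (6 − 6) − 0 = 0, and there is no ∂_3, so H_2 = 0.

As a check, the Euler characteristic is 10 − 16 + 6 = 0, which agrees with 1 − 1 + 0 = 0.

H_0 ≅ Z,  H_1 ≅ Z,  H_2 = 0.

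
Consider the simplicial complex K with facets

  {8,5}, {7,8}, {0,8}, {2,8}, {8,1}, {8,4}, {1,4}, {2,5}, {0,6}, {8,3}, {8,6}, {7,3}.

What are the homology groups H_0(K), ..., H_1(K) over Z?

H_0 ≅ Z,  H_1 ≅ Z^4.

We work with the vertex ordering 0 < 1 < 2 < 3 < 4 < 5 < 6 < 7 < 8. The simplices of K, each written with vertices in increasing order, are:

  0-simplices (9): [0], [1], [2], [3], [4], [5], [6], [7], [8]
  1-simplices (12): [0,6], [0,8], [1,4], [1,8], [2,5], [2,8], [3,7], [3,8], [4,8], [5,8], [6,8], [7,8]

giving chain groups C_0 ≅ Z^9, C_1 ≅ Z^12.

The boundary map ∂_1: C_1 → C_0 maps an edge to its endpoints' difference, ∂[p,q] = q − p. For instance
  ∂[3,8] = [8] − [3].
This gives a 9×12 integer matrix of rank 8; reducing to Smith normal form yields diagonal entries (1,1,1,1,1,1,1,1).

Computing H_k = (kernel of ∂_k) / (image of ∂_{k+1}):

  H_0: rank C_0 − rank ∂_1 = 9 − 8 = 1, and the invariant factors of ∂_1 are all 1, so H_0 = Z.
  H_1: rank ker ∂_1 − rank ∂_2 = (12 − 8) − 0 = 4, and there is no ∂_2, so H_1 = Z^4.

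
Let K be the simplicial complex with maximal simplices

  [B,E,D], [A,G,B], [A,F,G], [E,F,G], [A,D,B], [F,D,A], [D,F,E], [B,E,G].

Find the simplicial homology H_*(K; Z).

We work with the vertex ordering A < B < D < E < F < G. The simplices of K, each written with vertices in increasing order, are:

  0-simplices (6): A, B, D, E, F, G
  1-simplices (12): AB, AD, AF, AG, BD, BE, BG, DE, DF, EF, EG, FG
  2-simplices (8): ABD, ABG, ADF, AFG, BDE, BEG, DEF, EFG

Hence C_0 ≅ Z^6, C_1 ≅ Z^12, C_2 ≅ Z^8.

∂_1: C_1 → C_0 maps an edge to its endpoints' difference, ∂[p,q] = q − p. For instance
  ∂EG = G − E.
This gives a 6×12 integer matrix of rank 5; reducing to Smith normal form yields diagonal entries (1,1,1,1,1).

∂_2: C_2 → C_1 sends each 2-simplex [p,q,r] to [q,r] − [p,r] + [p,q]. For instance
  ∂DEF = EF − DF + DE,
  ∂ABG = BG − AG + AB.
The resulting 12×8 matrix has rank 7, and its Smith normal form has invariant factors (1,1,1,1,1,1,1).

Reading off H_k = ker ∂_k / im ∂_{k+1}:

  H_0: rank C_0 − rank ∂_1 = 6 − 5 = 1, and the invariant factors of ∂_1 are all 1, so H_0 ≅ Z.
  H_1: rank ker ∂_1 − rank ∂_2 = (12 − 5) − 7 = 0, and the invariant factors of ∂_2 are all 1, so H_1 ≅ 0.
  H_2: rank ker ∂_2 − rank ∂_3 = (8 − 7) − 0 = 1, and there is no ∂_3, so H_2 ≅ Z.

(K is a triangulation of the 2-sphere S^2.)

H_0 = Z,  H_1 = 0,  H_2 = Z.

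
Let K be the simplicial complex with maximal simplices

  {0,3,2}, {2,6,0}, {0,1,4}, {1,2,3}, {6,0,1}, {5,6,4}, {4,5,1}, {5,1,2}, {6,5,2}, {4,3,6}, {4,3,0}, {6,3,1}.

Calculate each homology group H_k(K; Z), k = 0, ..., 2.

We work with the vertex ordering 0 < 1 < 2 < 3 < 4 < 5 < 6. The simplices of K, each written with vertices in increasing order, are:

  0-simplices (7): [0], [1], [2], [3], [4], [5], [6]
  1-simplices (18): [0,1], [0,2], [0,3], [0,4], [0,6], [1,2], [1,3], [1,4], [1,5], [1,6], [2,3], [2,5], [2,6], [3,4], [3,6], [4,5], [4,6], [5,6]
  2-simplices (12): [0,1,4], [0,1,6], [0,2,3], [0,2,6], [0,3,4], [1,2,3], [1,2,5], [1,3,6], [1,4,5], [2,5,6], [3,4,6], [4,5,6]

Hence C_0 ≅ Z^7, C_1 ≅ Z^18, C_2 ≅ Z^12.

The boundary map ∂_1: C_1 → C_0 is given by ∂[p,q] = [q] − [p]. For instance
  ∂[1,3] = [3] − [1].
As a 7×18 matrix over Z this has rank 6, with invariant factors (1,1,1,1,1,1).

The boundary map ∂_2: C_2 → C_1 maps a triangle to the signed sum of its edges. For instance
  ∂[1,2,5] = [2,5] − [1,5] + [1,2],
  ∂[0,2,6] = [2,6] − [0,6] + [0,2].
The 18×12 boundary matrix has rank 12 and Smith normal form diag(1,1,1,1,1,1,1,1,1,1,1,2).

From H_k ≅ ker(∂_k) / im(∂_{k+1}) we obtain:

  H_0: rank C_0 − rank ∂_1 = 7 − 6 = 1, and the invariant factors of ∂_1 are all 1, so H_0 ≅ Z.
  H_1: rank ker ∂_1 − rank ∂_2 = (18 − 6) − 12 = 0, and ∂_2 has invariant factor 2 > 1, so H_1 ≅ Z/2.
  H_2: rank ker ∂_2 − rank ∂_3 = (12 − 12) − 0 = 0, and there is no ∂_3, so H_2 ≅ 0.

H_0 = Z,  H_1 = Z/2,  H_2 = 0.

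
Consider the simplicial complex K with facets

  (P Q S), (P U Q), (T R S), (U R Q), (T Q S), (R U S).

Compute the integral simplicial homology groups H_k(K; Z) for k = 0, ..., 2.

Order the vertices as P < Q < R < S < T < U. Listing each simplex with vertices in this order, K has dimension 2 with simplices:

  0-simplices (6): P, Q, R, S, T, U
  1-simplices (12): PQ, PS, PU, QR, QS, QT, QU, RS, RT, RU, ST, SU
  2-simplices (6): PQS, PQU, QRU, QST, RST, RSU

so the chain groups are C_0 ≅ Z^6, C_1 ≅ Z^12, C_2 ≅ Z^6.

Boundary ∂_1: C_1 → C_0 is given by ∂[p,q] = [q] − [p]. For instance
  ∂PS = S − P.
The 6×12 boundary matrix has rank 5 and Smith normal form diag(1,1,1,1,1).

The boundary map ∂_2: C_2 → C_1 sends each 2-simplex [p,q,r] to [q,r] − [p,r] + [p,q]. For instance
  ∂RST = ST − RT + RS,
  ∂PQU = QU − PU + PQ.
As a 12×6 matrix over Z this has rank 6, with invariant factors (1,1,1,1,1,1).

Computing H_k = (kernel of ∂_k) / (image of ∂_{k+1}):

  H_0: rank C_0 − rank ∂_1 = 6 − 5 = 1, and the invariant factors of ∂_1 are all 1, so H_0 = Z.
  H_1: rank ker ∂_1 − rank ∂_2 = (12 − 5) − 6 = 1, and the invariant factors of ∂_2 are all 1, so H_1 = Z.
  H_2: rank ker ∂_2 − rank ∂_3 = (6 − 6) − 0 = 0, and there is no ∂_3, so H_2 = 0.

H_0 ≅ Z,  H_1 ≅ Z,  H_2 = 0.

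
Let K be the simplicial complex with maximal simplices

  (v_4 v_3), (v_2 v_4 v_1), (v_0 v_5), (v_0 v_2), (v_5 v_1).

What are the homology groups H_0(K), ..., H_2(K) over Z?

H_0 ≅ Z,  H_1 ≅ Z,  H_2 = 0.

Fix the vertex order v_0 < v_1 < v_2 < v_3 < v_4 < v_5 and write every simplex with vertices in increasing order. Then dim K = 2 and the simplices of K are:

  0-simplices (6): [v_0], [v_1], [v_2], [v_3], [v_4], [v_5]
  1-simplices (7): [v_0,v_2], [v_0,v_5], [v_1,v_2], [v_1,v_4], [v_1,v_5], [v_2,v_4], [v_3,v_4]
  2-simplices (1): [v_1,v_2,v_4]

Hence C_0 ≅ Z^6, C_1 ≅ Z^7, C_2 ≅ Z^1.

The boundary map ∂_1: C_1 → C_0 maps an edge to its endpoints' difference, ∂[p,q] = q − p.
The 6×7 boundary matrix has rank 5 and Smith normal form diag(1,1,1,1,1).

Boundary ∂_2: C_2 → C_1 sends each 2-simplex [p,q,r] to [q,r] − [p,r] + [p,q]. For instance
  ∂[v_1,v_2,v_4] = [v_2,v_4] − [v_1,v_4] + [v_1,v_2].
The resulting 7×1 matrix has rank 1, and its Smith normal form has invariant factors (1).

Now H_k = ker ∂_k / im ∂_{k+1}, so:

  H_0: rank C_0 − rank ∂_1 = 6 − 5 = 1, and the invariant factors of ∂_1 are all 1, so H_0 ≅ Z.
  H_1: rank ker ∂_1 − rank ∂_2 = (7 − 5) − 1 = 1, and the invariant factors of ∂_2 are all 1, so H_1 ≅ Z.
  H_2: rank ker ∂_2 − rank ∂_3 = (1 − 1) − 0 = 0, and there is no ∂_3, so H_2 ≅ 0.

As a check, the Euler characteristic is 6 − 7 + 1 = 0, which agrees with 1 − 1 + 0 = 0.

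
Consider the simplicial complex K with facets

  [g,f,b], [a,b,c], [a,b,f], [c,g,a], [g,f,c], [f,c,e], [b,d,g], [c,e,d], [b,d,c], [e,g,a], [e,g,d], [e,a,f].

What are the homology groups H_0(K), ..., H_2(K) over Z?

H_0 ≅ Z,  H_1 ≅ Z_2,  H_2 = 0.

Order the vertices as a < b < c < d < e < f < g. Listing each simplex with vertices in this order, K has dimension 2 with simplices:

  0-simplices (7): a, b, c, d, e, f, g
  1-simplices (18): ab, ac, ae, af, ag, bc, bd, bf, bg, cd, ce, cf, cg, de, dg, ef, eg, fg
  2-simplices (12): abc, abf, acg, aef, aeg, bcd, bdg, bfg, cde, cef, cfg, deg

Hence C_0 ≅ Z^7, C_1 ≅ Z^18, C_2 ≅ Z^12.

∂_1: C_1 → C_0 is given by ∂[p,q] = [q] − [p]. For instance
  ∂bf = f − b.
As a 7×18 matrix over Z this has rank 6, with invariant factors (1,1,1,1,1,1).

The boundary map ∂_2: C_2 → C_1 maps a triangle to the signed sum of its edges. For instance
  ∂deg = eg − dg + de,
  ∂bcd = cd − bd + bc.
The 18×12 boundary matrix has rank 12 and Smith normal form diag(1,1,1,1,1,1,1,1,1,1,1,2).

Reading off H_k = ker ∂_k / im ∂_{k+1}:

  H_0: rank C_0 − rank ∂_1 = 7 − 6 = 1, and the invariant factors of ∂_1 are all 1, so H_0 ≅ Z.
  H_1: rank ker ∂_1 − rank ∂_2 = (18 − 6) − 12 = 0, and ∂_2 has invariant factor 2 > 1, so H_1 ≅ Z_2.
  H_2: rank ker ∂_2 − rank ∂_3 = (12 − 12) − 0 = 0, and there is no ∂_3, so H_2 ≅ 0.

(K is a triangulation of the real projective plane RP^2.)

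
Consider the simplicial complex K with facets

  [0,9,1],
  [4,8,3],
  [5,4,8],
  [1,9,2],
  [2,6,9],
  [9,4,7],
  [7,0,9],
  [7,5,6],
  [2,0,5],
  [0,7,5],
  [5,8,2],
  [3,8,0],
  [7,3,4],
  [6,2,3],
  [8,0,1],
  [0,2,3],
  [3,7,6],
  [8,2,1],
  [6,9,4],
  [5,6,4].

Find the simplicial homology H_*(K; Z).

K has 10 vertices, 30 edges, 20 triangles.
rank ∂_0 = 0, rank ∂_1 = 9 ⇒ b_0 = 10 − 0 − 9 = 1; all invariant factors of ∂_1 are 1 so no torsion. So H_0 ≅ Z.
rank ∂_1 = 9, rank ∂_2 = 20 ⇒ b_1 = 30 − 9 − 20 = 1; ∂_2 has invariant factor(s) [2] giving torsion. So H_1 ≅ Z ⊕ Z/2.
rank ∂_2 = 20, rank ∂_3 = 0 ⇒ b_2 = 20 − 20 − 0 = 0. So H_2 ≅ 0.

H_0 = Z,  H_1 = Z ⊕ Z/2,  H_2 = 0.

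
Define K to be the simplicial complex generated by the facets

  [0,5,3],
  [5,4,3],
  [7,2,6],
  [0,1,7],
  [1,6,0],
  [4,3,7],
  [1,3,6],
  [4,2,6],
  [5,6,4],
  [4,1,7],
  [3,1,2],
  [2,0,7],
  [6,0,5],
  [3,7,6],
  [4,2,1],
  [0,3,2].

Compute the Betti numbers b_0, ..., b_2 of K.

We work with the vertex ordering 0 < 1 < 2 < 3 < 4 < 5 < 6 < 7. The simplices of K, each written with vertices in increasing order, are:

  0-simplices (8): [0], [1], [2], [3], [4], [5], [6], [7]
  1-simplices (24): (24 of them)
  2-simplices (16): [0,1,6], [0,1,7], [0,2,3], [0,2,7], [0,3,5], [0,5,6], [1,2,3], [1,2,4], [1,3,6], [1,4,7], [2,4,6], [2,6,7], [3,4,5], [3,4,7], [3,6,7], [4,5,6]

giving chain groups C_0 ≅ Z^8, C_1 ≅ Z^24, C_2 ≅ Z^16.

Boundary ∂_1: C_1 → C_0 sends each edge [p,q] (with p < q) to q − p.
This gives a 8×24 integer matrix of rank 7; reducing to Smith normal form yields diagonal entries (1,1,1,1,1,1,1).

The boundary map ∂_2: C_2 → C_1 sends each 2-simplex [p,q,r] to [q,r] − [p,r] + [p,q]. For instance
  ∂[0,3,5] = [3,5] − [0,5] + [0,3],
  ∂[1,4,7] = [4,7] − [1,7] + [1,4].
The resulting 24×16 matrix has rank 15, and its Smith normal form has invariant factors (1,1,1,1,1,1,1,1,1,1,1,1,1,1,1).

From H_k ≅ ker(∂_k) / im(∂_{k+1}) we obtain:

  H_0: rank C_0 − rank ∂_1 = 8 − 7 = 1, and the invariant factors of ∂_1 are all 1, so H_0 = Z.
  H_1: rank ker ∂_1 − rank ∂_2 = (24 − 7) − 15 = 2, and the invariant factors of ∂_2 are all 1, so H_1 = Z^2.
  H_2: rank ker ∂_2 − rank ∂_3 = (16 − 15) − 0 = 1, and there is no ∂_3, so H_2 = Z.

As a check, the Euler characteristic is 8 − 24 + 16 = 0, which agrees with 1 − 2 + 1 = 0.

Hence the Betti numbers are b_0 = 1, b_1 = 2, b_2 = 1.

b_0 = 1, b_1 = 2, b_2 = 1.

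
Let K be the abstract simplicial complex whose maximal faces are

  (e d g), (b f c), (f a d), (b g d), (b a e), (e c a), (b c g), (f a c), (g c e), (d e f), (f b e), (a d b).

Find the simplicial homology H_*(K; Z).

H_0 = Z,  H_1 = Z/2Z,  H_2 = 0.

Order the vertices as a < b < c < d < e < f < g. Listing each simplex with vertices in this order, K has dimension 2 with simplices:

  0-simplices (7): a, b, c, d, e, f, g
  1-simplices (18): ab, ac, ad, ae, af, bc, bd, be, bf, bg, ce, cf, cg, de, df, dg, ef, eg
  2-simplices (12): abd, abe, ace, acf, adf, bcf, bcg, bdg, bef, ceg, def, deg

giving chain groups C_0 ≅ Z^7, C_1 ≅ Z^18, C_2 ≅ Z^12.

Boundary ∂_1: C_1 → C_0 maps an edge to its endpoints' difference, ∂[p,q] = q − p. For instance
  ∂bd = d − b.
The resulting 7×18 matrix has rank 6, and its Smith normal form has invariant factors (1,1,1,1,1,1).

The boundary map ∂_2: C_2 → C_1 maps a triangle to the signed sum of its edges. For instance
  ∂abd = bd − ad + ab,
  ∂def = ef − df + de.
The resulting 18×12 matrix has rank 12, and its Smith normal form has invariant factors (1,1,1,1,1,1,1,1,1,1,1,2).

Reading off H_k = ker ∂_k / im ∂_{k+1}:

  H_0: rank C_0 − rank ∂_1 = 7 − 6 = 1, and the invariant factors of ∂_1 are all 1, so H_0 = Z.
  H_1: rank ker ∂_1 − rank ∂_2 = (18 − 6) − 12 = 0, and ∂_2 has invariant factor 2 > 1, so H_1 = Z/2Z.
  H_2: rank ker ∂_2 − rank ∂_3 = (12 − 12) − 0 = 0, and there is no ∂_3, so H_2 = 0.

As a check, the Euler characteristic is 7 − 18 + 12 = 1, which agrees with 1 − 0 + 0 = 1.
(K is a triangulation of the real projective plane RP^2.)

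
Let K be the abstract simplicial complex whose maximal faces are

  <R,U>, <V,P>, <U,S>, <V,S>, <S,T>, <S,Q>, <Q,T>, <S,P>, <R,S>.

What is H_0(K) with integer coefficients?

Take the total order P < Q < R < S < T < U < V on the vertex set. Then K (dimension 1) consists of the simplices:

  0-simplices (7): P, Q, R, S, T, U, V
  1-simplices (9): PS, PV, QS, QT, RS, RU, ST, SU, SV

so the chain groups are C_0 ≅ Z^7, C_1 ≅ Z^9.

The boundary map ∂_1: C_1 → C_0 is given by ∂[p,q] = [q] − [p].
As a 7×9 matrix over Z this has rank 6, with invariant factors (1,1,1,1,1,1).

Reading off H_k = ker ∂_k / im ∂_{k+1}:

  H_0: rank C_0 − rank ∂_1 = 7 − 6 = 1, and the invariant factors of ∂_1 are all 1, so H_0 ≅ Z.

H_0 = Z.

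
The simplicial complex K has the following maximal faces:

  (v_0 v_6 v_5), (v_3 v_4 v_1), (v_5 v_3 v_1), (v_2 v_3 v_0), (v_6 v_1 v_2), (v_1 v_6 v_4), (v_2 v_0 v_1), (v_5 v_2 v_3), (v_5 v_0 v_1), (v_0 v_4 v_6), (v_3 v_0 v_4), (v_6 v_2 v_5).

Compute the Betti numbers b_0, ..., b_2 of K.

Order the vertices as v_0 < v_1 < v_2 < v_3 < v_4 < v_5 < v_6. Listing each simplex with vertices in this order, K has dimension 2 with simplices:

  0-simplices (7): [v_0], [v_1], [v_2], [v_3], [v_4], [v_5], [v_6]
  1-simplices (18): (18 of them)
  2-simplices (12): (12 of them)

so the chain groups are C_0 ≅ Z^7, C_1 ≅ Z^18, C_2 ≅ Z^12.

∂_1: C_1 → C_0 is given by ∂[p,q] = [q] − [p]. For instance
  ∂[v_2,v_5] = [v_5] − [v_2].
This gives a 7×18 integer matrix of rank 6; reducing to Smith normal form yields diagonal entries (1,1,1,1,1,1).

The boundary map ∂_2: C_2 → C_1 maps a triangle to the signed sum of its edges. For instance
  ∂[v_0,v_3,v_4] = [v_3,v_4] − [v_0,v_4] + [v_0,v_3],
  ∂[v_1,v_3,v_5] = [v_3,v_5] − [v_1,v_5] + [v_1,v_3].
The resulting 18×12 matrix has rank 12, and its Smith normal form has invariant factors (1,1,1,1,1,1,1,1,1,1,1,2).

Computing H_k = (kernel of ∂_k) / (image of ∂_{k+1}):

  H_0: rank C_0 − rank ∂_1 = 7 − 6 = 1, and the invariant factors of ∂_1 are all 1, so H_0 ≅ Z.
  H_1: rank ker ∂_1 − rank ∂_2 = (18 − 6) − 12 = 0, and ∂_2 has invariant factor 2 > 1, so H_1 ≅ Z/2.
  H_2: rank ker ∂_2 − rank ∂_3 = (12 − 12) − 0 = 0, and there is no ∂_3, so H_2 ≅ 0.

Hence the Betti numbers are b_0 = 1, b_1 = 0, b_2 = 0.

b_0 = 1, b_1 = 0, b_2 = 0.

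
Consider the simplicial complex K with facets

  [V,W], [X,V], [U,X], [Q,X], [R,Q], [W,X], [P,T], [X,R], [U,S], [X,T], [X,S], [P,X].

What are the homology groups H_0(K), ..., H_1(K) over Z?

Take the total order P < Q < R < S < T < U < V < W < X on the vertex set. Then K (dimension 1) consists of the simplices:

  0-simplices (9): P, Q, R, S, T, U, V, W, X
  1-simplices (12): PT, PX, QR, QX, RX, SU, SX, TX, UX, VW, VX, WX

Hence C_0 ≅ Z^9, C_1 ≅ Z^12.

The boundary map ∂_1: C_1 → C_0 sends each edge [p,q] (with p < q) to q − p.
As a 9×12 matrix over Z this has rank 8, with invariant factors (1,1,1,1,1,1,1,1).

Now H_k = ker ∂_k / im ∂_{k+1}, so:

  H_0: rank C_0 − rank ∂_1 = 9 − 8 = 1, and the invariant factors of ∂_1 are all 1, so H_0 = Z.
  H_1: rank ker ∂_1 − rank ∂_2 = (12 − 8) − 0 = 4, and there is no ∂_2, so H_1 = Z^4.

As a check, the Euler characteristic is 9 − 12 = -3, which agrees with 1 − 4 = -3.
(K is a triangulation of a wedge of 4 circles.)

H_0 ≅ Z,  H_1 ≅ Z^4.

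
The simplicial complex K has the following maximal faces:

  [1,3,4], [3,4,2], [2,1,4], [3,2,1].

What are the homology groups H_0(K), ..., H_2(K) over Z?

Take the total order 1 < 2 < 3 < 4 on the vertex set. Then K (dimension 2) consists of the simplices:

  0-simplices (4): [1], [2], [3], [4]
  1-simplices (6): [1,2], [1,3], [1,4], [2,3], [2,4], [3,4]
  2-simplices (4): [1,2,3], [1,2,4], [1,3,4], [2,3,4]

giving chain groups C_0 ≅ Z^4, C_1 ≅ Z^6, C_2 ≅ Z^4.

The boundary map ∂_1: C_1 → C_0 sends each edge [p,q] (with p < q) to q − p. For instance
  ∂[2,3] = [3] − [2].
The resulting 4×6 matrix has rank 3, and its Smith normal form has invariant factors (1,1,1).

∂_2: C_2 → C_1 maps a triangle to the signed sum of its edges. For instance
  ∂[1,2,3] = [2,3] − [1,3] + [1,2],
  ∂[1,3,4] = [3,4] − [1,4] + [1,3].
The resulting 6×4 matrix has rank 3, and its Smith normal form has invariant factors (1,1,1).

Computing H_k = (kernel of ∂_k) / (image of ∂_{k+1}):

  H_0: rank C_0 − rank ∂_1 = 4 − 3 = 1, and the invariant factors of ∂_1 are all 1, so H_0 ≅ Z.
  H_1: rank ker ∂_1 − rank ∂_2 = (6 − 3) − 3 = 0, and the invariant factors of ∂_2 are all 1, so H_1 ≅ 0.
  H_2: rank ker ∂_2 − rank ∂_3 = (4 − 3) − 0 = 1, and there is no ∂_3, so H_2 ≅ Z.

As a check, the Euler characteristic is 4 − 6 + 4 = 2, which agrees with 1 − 0 + 1 = 2.

H_0 ≅ Z,  H_1 = 0,  H_2 ≅ Z.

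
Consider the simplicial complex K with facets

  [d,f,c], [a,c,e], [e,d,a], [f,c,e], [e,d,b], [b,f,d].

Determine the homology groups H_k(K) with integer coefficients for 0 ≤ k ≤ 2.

H_0 = Z,  H_1 = Z,  H_2 = 0.

Order the vertices as a < b < c < d < e < f. Listing each simplex with vertices in this order, K has dimension 2 with simplices:

  0-simplices (6): a, b, c, d, e, f
  1-simplices (12): ac, ad, ae, bd, be, bf, cd, ce, cf, de, df, ef
  2-simplices (6): ace, ade, bde, bdf, cdf, cef

so the chain groups are C_0 ≅ Z^6, C_1 ≅ Z^12, C_2 ≅ Z^6.

∂_1: C_1 → C_0 sends each edge [p,q] (with p < q) to q − p. For instance
  ∂df = f − d.
As a 6×12 matrix over Z this has rank 5, with invariant factors (1,1,1,1,1).

∂_2: C_2 → C_1 acts by ∂[p,q,r] = [q,r] − [p,r] + [p,q]. For instance
  ∂ace = ce − ae + ac,
  ∂cdf = df − cf + cd.
The resulting 12×6 matrix has rank 6, and its Smith normal form has invariant factors (1,1,1,1,1,1).

Now H_k = ker ∂_k / im ∂_{k+1}, so:

  H_0: rank C_0 − rank ∂_1 = 6 − 5 = 1, and the invariant factors of ∂_1 are all 1, so H_0 = Z.
  H_1: rank ker ∂_1 − rank ∂_2 = (12 − 5) − 6 = 1, and the invariant factors of ∂_2 are all 1, so H_1 = Z.
  H_2: rank ker ∂_2 − rank ∂_3 = (6 − 6) − 0 = 0, and there is no ∂_3, so H_2 = 0.

As a check, the Euler characteristic is 6 − 12 + 6 = 0, which agrees with 1 − 1 + 0 = 0.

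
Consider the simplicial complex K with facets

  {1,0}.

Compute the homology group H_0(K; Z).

Take the total order 0 < 1 on the vertex set. Then K (dimension 1) consists of the simplices:

  0-simplices (2): [0], [1]
  1-simplices (1): [0,1]

Hence C_0 ≅ Z^2, C_1 ≅ Z^1.

The boundary map ∂_1: C_1 → C_0 is given by ∂[p,q] = [q] − [p].
The resulting 2×1 matrix has rank 1, and its Smith normal form has invariant factors (1).

From H_k ≅ ker(∂_k) / im(∂_{k+1}) we obtain:

  H_0: rank C_0 − rank ∂_1 = 2 − 1 = 1, and the invariant factors of ∂_1 are all 1, so H_0 ≅ Z.

(K is a triangulation of the 1-simplex.)

H_0 = Z.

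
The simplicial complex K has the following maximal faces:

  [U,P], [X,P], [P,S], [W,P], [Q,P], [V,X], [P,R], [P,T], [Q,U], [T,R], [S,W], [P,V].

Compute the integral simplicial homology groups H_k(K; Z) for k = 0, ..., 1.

Take the total order P < Q < R < S < T < U < V < W < X on the vertex set. Then K (dimension 1) consists of the simplices:

  0-simplices (9): P, Q, R, S, T, U, V, W, X
  1-simplices (12): PQ, PR, PS, PT, PU, PV, PW, PX, QU, RT, SW, VX

giving chain groups C_0 ≅ Z^9, C_1 ≅ Z^12.

∂_1: C_1 → C_0 maps an edge to its endpoints' difference, ∂[p,q] = q − p. For instance
  ∂PR = R − P.
The resulting 9×12 matrix has rank 8, and its Smith normal form has invariant factors (1,1,1,1,1,1,1,1).

From H_k ≅ ker(∂_k) / im(∂_{k+1}) we obtain:

  H_0: rank C_0 − rank ∂_1 = 9 − 8 = 1, and the invariant factors of ∂_1 are all 1, so H_0 ≅ Z.
  H_1: rank ker ∂_1 − rank ∂_2 = (12 − 8) − 0 = 4, and there is no ∂_2, so H_1 ≅ Z^4.

(K is a triangulation of a wedge of 4 circles.)

H_0 = Z,  H_1 = Z^4.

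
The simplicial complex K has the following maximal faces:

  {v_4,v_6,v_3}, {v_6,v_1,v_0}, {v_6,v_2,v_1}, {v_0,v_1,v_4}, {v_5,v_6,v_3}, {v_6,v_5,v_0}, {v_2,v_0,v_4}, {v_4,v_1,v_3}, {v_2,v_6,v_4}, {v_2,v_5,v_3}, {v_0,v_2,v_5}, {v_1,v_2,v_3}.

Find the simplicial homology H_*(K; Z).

K has 7 vertices, 18 edges, 12 triangles.
rank ∂_0 = 0, rank ∂_1 = 6 ⇒ b_0 = 7 − 0 − 6 = 1; all invariant factors of ∂_1 are 1 so no torsion. So H_0 = Z.
rank ∂_1 = 6, rank ∂_2 = 12 ⇒ b_1 = 18 − 6 − 12 = 0; ∂_2 has invariant factor(s) [2] giving torsion. So H_1 = Z/2.
rank ∂_2 = 12, rank ∂_3 = 0 ⇒ b_2 = 12 − 12 − 0 = 0. So H_2 = 0.

H_0 ≅ Z,  H_1 ≅ Z/2,  H_2 = 0.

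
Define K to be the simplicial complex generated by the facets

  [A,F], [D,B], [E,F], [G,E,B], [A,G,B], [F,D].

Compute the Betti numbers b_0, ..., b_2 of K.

Fix the vertex order A < B < D < E < F < G and write every simplex with vertices in increasing order. Then dim K = 2 and the simplices of K are:

  0-simplices (6): A, B, D, E, F, G
  1-simplices (9): AB, AF, AG, BD, BE, BG, DF, EF, EG
  2-simplices (2): ABG, BEG

giving chain groups C_0 ≅ Z^6, C_1 ≅ Z^9, C_2 ≅ Z^2.

∂_1: C_1 → C_0 is given by ∂[p,q] = [q] − [p].
As a 6×9 matrix over Z this has rank 5, with invariant factors (1,1,1,1,1).

Boundary ∂_2: C_2 → C_1 sends each 2-simplex [p,q,r] to [q,r] − [p,r] + [p,q]. For instance
  ∂ABG = BG − AG + AB,
  ∂BEG = EG − BG + BE.
The 9×2 boundary matrix has rank 2 and Smith normal form diag(1,1).

Now H_k = ker ∂_k / im ∂_{k+1}, so:

  H_0: rank C_0 − rank ∂_1 = 6 − 5 = 1, and the invariant factors of ∂_1 are all 1, so H_0 = Z.
  H_1: rank ker ∂_1 − rank ∂_2 = (9 − 5) − 2 = 2, and the invariant factors of ∂_2 are all 1, so H_1 = Z^2.
  H_2: rank ker ∂_2 − rank ∂_3 = (2 − 2) − 0 = 0, and there is no ∂_3, so H_2 = 0.

As a check, the Euler characteristic is 6 − 9 + 2 = -1, which agrees with 1 − 2 + 0 = -1.

Hence the Betti numbers are b_0 = 1, b_1 = 2, b_2 = 0.

b_0 = 1, b_1 = 2, b_2 = 0.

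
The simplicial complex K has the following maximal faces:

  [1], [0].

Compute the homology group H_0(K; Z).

H_0 = Z^2.

Take the total order 0 < 1 on the vertex set. Then K (dimension 0) consists of the simplices:

  0-simplices (2): [0], [1]

Hence C_0 ≅ Z^2.

Now H_k = ker ∂_k / im ∂_{k+1}, so:

  H_0: rank C_0 − rank ∂_1 = 2 − 0 = 2, and there is no ∂_1, so H_0 = Z^2.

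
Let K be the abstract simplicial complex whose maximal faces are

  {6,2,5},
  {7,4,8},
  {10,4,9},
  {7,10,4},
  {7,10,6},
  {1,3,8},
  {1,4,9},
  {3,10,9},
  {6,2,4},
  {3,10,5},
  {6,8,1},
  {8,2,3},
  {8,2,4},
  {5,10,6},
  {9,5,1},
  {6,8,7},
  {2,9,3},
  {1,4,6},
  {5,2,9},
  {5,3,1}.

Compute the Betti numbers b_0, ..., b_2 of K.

Fix the vertex order 1 < 2 < 3 < 4 < 5 < 6 < 7 < 8 < 9 < 10 and write every simplex with vertices in increasing order. Then dim K = 2 and the simplices of K are:

  0-simplices (10): [1], [2], [3], [4], [5], [6], [7], [8], [9], [10]
  1-simplices (30): (30 of them)
  2-simplices (20): (20 of them)

Hence C_0 ≅ Z^10, C_1 ≅ Z^30, C_2 ≅ Z^20.

∂_1: C_1 → C_0 is given by ∂[p,q] = [q] − [p]. For instance
  ∂[3,9] = [9] − [3].
As a 10×30 matrix over Z this has rank 9, with invariant factors (1,1,1,1,1,1,1,1,1).

∂_2: C_2 → C_1 maps a triangle to the signed sum of its edges. For instance
  ∂[2,4,6] = [4,6] − [2,6] + [2,4],
  ∂[4,7,10] = [7,10] − [4,10] + [4,7].
The 30×20 boundary matrix has rank 20 and Smith normal form diag(1,1,1,1,1,1,1,1,1,1,1,1,1,1,1,1,1,1,1,2).

From H_k ≅ ker(∂_k) / im(∂_{k+1}) we obtain:

  H_0: rank C_0 − rank ∂_1 = 10 − 9 = 1, and the invariant factors of ∂_1 are all 1, so H_0 = Z.
  H_1: rank ker ∂_1 − rank ∂_2 = (30 − 9) − 20 = 1, and ∂_2 has invariant factor 2 > 1, so H_1 = Z ⊕ Z_2.
  H_2: rank ker ∂_2 − rank ∂_3 = (20 − 20) − 0 = 0, and there is no ∂_3, so H_2 = 0.

Hence the Betti numbers are b_0 = 1, b_1 = 1, b_2 = 0.

b_0 = 1, b_1 = 1, b_2 = 0.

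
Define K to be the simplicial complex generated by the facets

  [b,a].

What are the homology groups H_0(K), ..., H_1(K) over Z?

H_0 ≅ Z,  H_1 = 0.

Take the total order a < b on the vertex set. Then K (dimension 1) consists of the simplices:

  0-simplices (2): a, b
  1-simplices (1): ab

Hence C_0 ≅ Z^2, C_1 ≅ Z^1.

∂_1: C_1 → C_0 is given by ∂[p,q] = [q] − [p].
The resulting 2×1 matrix has rank 1, and its Smith normal form has invariant factors (1).

Now H_k = ker ∂_k / im ∂_{k+1}, so:

  H_0: rank C_0 − rank ∂_1 = 2 − 1 = 1, and the invariant factors of ∂_1 are all 1, so H_0 ≅ Z.
  H_1: rank ker ∂_1 − rank ∂_2 = (1 − 1) − 0 = 0, and there is no ∂_2, so H_1 ≅ 0.

As a check, the Euler characteristic is 2 − 1 = 1, which agrees with 1 − 0 = 1.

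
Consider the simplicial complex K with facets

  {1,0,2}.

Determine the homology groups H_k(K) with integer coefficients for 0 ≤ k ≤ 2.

H_0 ≅ Z,  H_1 = 0,  H_2 = 0.

K has 3 vertices, 3 edges, 1 triangle.
rank ∂_0 = 0, rank ∂_1 = 2 ⇒ b_0 = 3 − 0 − 2 = 1; all invariant factors of ∂_1 are 1 so no torsion. So H_0 ≅ Z.
rank ∂_1 = 2, rank ∂_2 = 1 ⇒ b_1 = 3 − 2 − 1 = 0; all invariant factors of ∂_2 are 1 so no torsion. So H_1 ≅ 0.
rank ∂_2 = 1, rank ∂_3 = 0 ⇒ b_2 = 1 − 1 − 0 = 0. So H_2 ≅ 0.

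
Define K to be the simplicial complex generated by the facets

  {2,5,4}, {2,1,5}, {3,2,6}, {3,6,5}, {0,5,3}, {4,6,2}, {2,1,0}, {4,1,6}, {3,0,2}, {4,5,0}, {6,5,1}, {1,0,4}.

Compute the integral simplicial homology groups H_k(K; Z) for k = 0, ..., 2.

H_0 ≅ Z,  H_1 ≅ Z/2,  H_2 = 0.

Order the vertices as 0 < 1 < 2 < 3 < 4 < 5 < 6. Listing each simplex with vertices in this order, K has dimension 2 with simplices:

  0-simplices (7): [0], [1], [2], [3], [4], [5], [6]
  1-simplices (18): [0,1], [0,2], [0,3], [0,4], [0,5], [1,2], [1,4], [1,5], [1,6], [2,3], [2,4], [2,5], [2,6], [3,5], [3,6], [4,5], [4,6], [5,6]
  2-simplices (12): [0,1,2], [0,1,4], [0,2,3], [0,3,5], [0,4,5], [1,2,5], [1,4,6], [1,5,6], [2,3,6], [2,4,5], [2,4,6], [3,5,6]

giving chain groups C_0 ≅ Z^7, C_1 ≅ Z^18, C_2 ≅ Z^12.

∂_1: C_1 → C_0 is given by ∂[p,q] = [q] − [p]. For instance
  ∂[2,3] = [3] − [2].
This gives a 7×18 integer matrix of rank 6; reducing to Smith normal form yields diagonal entries (1,1,1,1,1,1).

Boundary ∂_2: C_2 → C_1 maps a triangle to the signed sum of its edges. For instance
  ∂[0,1,4] = [1,4] − [0,4] + [0,1],
  ∂[0,2,3] = [2,3] − [0,3] + [0,2].
This gives a 18×12 integer matrix of rank 12; reducing to Smith normal form yields diagonal entries (1,1,1,1,1,1,1,1,1,1,1,2).

Reading off H_k = ker ∂_k / im ∂_{k+1}:

  H_0: rank C_0 − rank ∂_1 = 7 − 6 = 1, and the invariant factors of ∂_1 are all 1, so H_0 ≅ Z.
  H_1: rank ker ∂_1 − rank ∂_2 = (18 − 6) − 12 = 0, and ∂_2 has invariant factor 2 > 1, so H_1 ≅ Z/2.
  H_2: rank ker ∂_2 − rank ∂_3 = (12 − 12) − 0 = 0, and there is no ∂_3, so H_2 ≅ 0.

(K is a triangulation of the real projective plane RP^2.)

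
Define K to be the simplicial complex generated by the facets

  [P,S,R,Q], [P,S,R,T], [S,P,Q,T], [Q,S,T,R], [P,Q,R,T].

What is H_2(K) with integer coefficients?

Order the vertices as P < Q < R < S < T. Listing each simplex with vertices in this order, K has dimension 3 with simplices:

  0-simplices (5): P, Q, R, S, T
  1-simplices (10): PQ, PR, PS, PT, QR, QS, QT, RS, RT, ST
  2-simplices (10): PQR, PQS, PQT, PRS, PRT, PST, QRS, QRT, QST, RST
  3-simplices (5): PQRS, PQRT, PQST, PRST, QRST

giving chain groups C_0 ≅ Z^5, C_1 ≅ Z^10, C_2 ≅ Z^10, C_3 ≅ Z^5.

The boundary map ∂_1: C_1 → C_0 is given by ∂[p,q] = [q] − [p].
The 5×10 boundary matrix has rank 4 and Smith normal form diag(1,1,1,1).

Boundary ∂_2: C_2 → C_1 sends each 2-simplex [p,q,r] to [q,r] − [p,r] + [p,q]. For instance
  ∂PRT = RT − PT + PR,
  ∂PRS = RS − PS + PR.
The 10×10 boundary matrix has rank 6 and Smith normal form diag(1,1,1,1,1,1).

The boundary map ∂_3: C_3 → C_2 sends each 3-simplex σ to the alternating sum Σ_i (−1)^i (σ with its i-th vertex removed). For instance
  ∂PRST = RST − PST + PRT − PRS,
  ∂PQRT = QRT − PRT + PQT − PQR.
This gives a 10×5 integer matrix of rank 4; reducing to Smith normal form yields diagonal entries (1,1,1,1).

Computing H_k = (kernel of ∂_k) / (image of ∂_{k+1}):

  H_2: rank ker ∂_2 − rank ∂_3 = (10 − 6) − 4 = 0, and the invariant factors of ∂_3 are all 1, so H_2 = 0.

H_2 = 0.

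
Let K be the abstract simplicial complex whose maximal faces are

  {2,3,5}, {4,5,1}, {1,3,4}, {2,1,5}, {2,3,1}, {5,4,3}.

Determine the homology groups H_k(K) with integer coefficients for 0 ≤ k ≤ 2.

H_0 = Z,  H_1 = 0,  H_2 = Z.

We work with the vertex ordering 1 < 2 < 3 < 4 < 5. The simplices of K, each written with vertices in increasing order, are:

  0-simplices (5): [1], [2], [3], [4], [5]
  1-simplices (9): [1,2], [1,3], [1,4], [1,5], [2,3], [2,5], [3,4], [3,5], [4,5]
  2-simplices (6): [1,2,3], [1,2,5], [1,3,4], [1,4,5], [2,3,5], [3,4,5]

so the chain groups are C_0 ≅ Z^5, C_1 ≅ Z^9, C_2 ≅ Z^6.

Boundary ∂_1: C_1 → C_0 maps an edge to its endpoints' difference, ∂[p,q] = q − p. For instance
  ∂[4,5] = [5] − [4].
The resulting 5×9 matrix has rank 4, and its Smith normal form has invariant factors (1,1,1,1).

Boundary ∂_2: C_2 → C_1 sends each 2-simplex [p,q,r] to [q,r] − [p,r] + [p,q]. For instance
  ∂[1,2,5] = [2,5] − [1,5] + [1,2],
  ∂[2,3,5] = [3,5] − [2,5] + [2,3].
The resulting 9×6 matrix has rank 5, and its Smith normal form has invariant factors (1,1,1,1,1).

Computing H_k = (kernel of ∂_k) / (image of ∂_{k+1}):

  H_0: rank C_0 − rank ∂_1 = 5 − 4 = 1, and the invariant factors of ∂_1 are all 1, so H_0 ≅ Z.
  H_1: rank ker ∂_1 − rank ∂_2 = (9 − 4) − 5 = 0, and the invariant factors of ∂_2 are all 1, so H_1 ≅ 0.
  H_2: rank ker ∂_2 − rank ∂_3 = (6 − 5) − 0 = 1, and there is no ∂_3, so H_2 ≅ Z.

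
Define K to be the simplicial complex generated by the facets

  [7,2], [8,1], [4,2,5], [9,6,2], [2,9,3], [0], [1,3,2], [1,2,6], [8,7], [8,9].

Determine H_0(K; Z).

Take the total order 0 < 1 < 2 < 3 < 4 < 5 < 6 < 7 < 8 < 9 on the vertex set. Then K (dimension 2) consists of the simplices:

  0-simplices (10): [0], [1], [2], [3], [4], [5], [6], [7], [8], [9]
  1-simplices (15): [1,2], [1,3], [1,6], [1,8], [2,3], [2,4], [2,5], [2,6], [2,7], [2,9], [3,9], [4,5], [6,9], [7,8], [8,9]
  2-simplices (5): [1,2,3], [1,2,6], [2,3,9], [2,4,5], [2,6,9]

Hence C_0 ≅ Z^10, C_1 ≅ Z^15, C_2 ≅ Z^5.

∂_1: C_1 → C_0 is given by ∂[p,q] = [q] − [p].
As a 10×15 matrix over Z this has rank 8, with invariant factors (1,1,1,1,1,1,1,1).

∂_2: C_2 → C_1 sends each 2-simplex [p,q,r] to [q,r] − [p,r] + [p,q]. For instance
  ∂[2,4,5] = [4,5] − [2,5] + [2,4],
  ∂[2,3,9] = [3,9] − [2,9] + [2,3].
As a 15×5 matrix over Z this has rank 5, with invariant factors (1,1,1,1,1).

Now H_k = ker ∂_k / im ∂_{k+1}, so:

  H_0: rank C_0 − rank ∂_1 = 10 − 8 = 2, and the invariant factors of ∂_1 are all 1, so H_0 = Z^2.

H_0 ≅ Z^2.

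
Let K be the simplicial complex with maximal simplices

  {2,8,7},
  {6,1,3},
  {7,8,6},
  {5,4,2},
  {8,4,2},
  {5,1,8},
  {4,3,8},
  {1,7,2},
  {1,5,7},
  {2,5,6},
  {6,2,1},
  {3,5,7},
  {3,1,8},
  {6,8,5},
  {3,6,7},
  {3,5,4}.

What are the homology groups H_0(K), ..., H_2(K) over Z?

K has 8 vertices, 24 edges, 16 triangles.
rank ∂_0 = 0, rank ∂_1 = 7 ⇒ b_0 = 8 − 0 − 7 = 1; all invariant factors of ∂_1 are 1 so no torsion. So H_0 = Z.
rank ∂_1 = 7, rank ∂_2 = 15 ⇒ b_1 = 24 − 7 − 15 = 2; all invariant factors of ∂_2 are 1 so no torsion. So H_1 = Z^2.
rank ∂_2 = 15, rank ∂_3 = 0 ⇒ b_2 = 16 − 15 − 0 = 1. So H_2 = Z.

H_0 ≅ Z,  H_1 ≅ Z^2,  H_2 ≅ Z.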